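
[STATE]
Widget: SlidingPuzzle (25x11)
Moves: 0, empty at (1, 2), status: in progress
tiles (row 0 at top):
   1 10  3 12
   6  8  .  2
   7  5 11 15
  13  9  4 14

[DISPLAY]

┌────┬────┬────┬────┐    
│  1 │ 10 │  3 │ 12 │    
├────┼────┼────┼────┤    
│  6 │  8 │    │  2 │    
├────┼────┼────┼────┤    
│  7 │  5 │ 11 │ 15 │    
├────┼────┼────┼────┤    
│ 13 │  9 │  4 │ 14 │    
└────┴────┴────┴────┘    
Moves: 0                 
                         


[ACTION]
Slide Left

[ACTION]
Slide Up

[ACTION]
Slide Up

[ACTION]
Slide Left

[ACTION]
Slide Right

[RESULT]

┌────┬────┬────┬────┐    
│  1 │ 10 │  3 │ 12 │    
├────┼────┼────┼────┤    
│  6 │  8 │  2 │ 15 │    
├────┼────┼────┼────┤    
│  7 │  5 │ 11 │ 14 │    
├────┼────┼────┼────┤    
│ 13 │  9 │    │  4 │    
└────┴────┴────┴────┘    
Moves: 4                 
                         


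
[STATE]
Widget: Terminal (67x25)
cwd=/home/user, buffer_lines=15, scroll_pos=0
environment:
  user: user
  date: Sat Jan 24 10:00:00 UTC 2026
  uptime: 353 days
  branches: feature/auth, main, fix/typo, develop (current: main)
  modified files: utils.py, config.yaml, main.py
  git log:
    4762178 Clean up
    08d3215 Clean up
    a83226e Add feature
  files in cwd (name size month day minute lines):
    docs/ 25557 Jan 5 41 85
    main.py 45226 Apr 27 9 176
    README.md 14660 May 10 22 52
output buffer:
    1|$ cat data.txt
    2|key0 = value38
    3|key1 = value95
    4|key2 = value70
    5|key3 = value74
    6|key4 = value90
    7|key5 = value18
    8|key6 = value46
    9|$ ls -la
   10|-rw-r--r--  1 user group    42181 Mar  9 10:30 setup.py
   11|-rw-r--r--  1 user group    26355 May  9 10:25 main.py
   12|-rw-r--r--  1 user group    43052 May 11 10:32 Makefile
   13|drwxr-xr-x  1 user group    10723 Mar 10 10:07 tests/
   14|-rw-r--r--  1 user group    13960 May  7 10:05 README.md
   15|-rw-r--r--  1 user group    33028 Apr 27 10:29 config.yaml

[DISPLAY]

$ cat data.txt                                                     
key0 = value38                                                     
key1 = value95                                                     
key2 = value70                                                     
key3 = value74                                                     
key4 = value90                                                     
key5 = value18                                                     
key6 = value46                                                     
$ ls -la                                                           
-rw-r--r--  1 user group    42181 Mar  9 10:30 setup.py            
-rw-r--r--  1 user group    26355 May  9 10:25 main.py             
-rw-r--r--  1 user group    43052 May 11 10:32 Makefile            
drwxr-xr-x  1 user group    10723 Mar 10 10:07 tests/              
-rw-r--r--  1 user group    13960 May  7 10:05 README.md           
-rw-r--r--  1 user group    33028 Apr 27 10:29 config.yaml         
$ █                                                                
                                                                   
                                                                   
                                                                   
                                                                   
                                                                   
                                                                   
                                                                   
                                                                   
                                                                   


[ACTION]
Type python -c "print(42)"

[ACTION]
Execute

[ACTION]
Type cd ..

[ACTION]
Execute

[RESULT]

$ cat data.txt                                                     
key0 = value38                                                     
key1 = value95                                                     
key2 = value70                                                     
key3 = value74                                                     
key4 = value90                                                     
key5 = value18                                                     
key6 = value46                                                     
$ ls -la                                                           
-rw-r--r--  1 user group    42181 Mar  9 10:30 setup.py            
-rw-r--r--  1 user group    26355 May  9 10:25 main.py             
-rw-r--r--  1 user group    43052 May 11 10:32 Makefile            
drwxr-xr-x  1 user group    10723 Mar 10 10:07 tests/              
-rw-r--r--  1 user group    13960 May  7 10:05 README.md           
-rw-r--r--  1 user group    33028 Apr 27 10:29 config.yaml         
$ python -c "print(42)"                                            
42                                                                 
$ cd ..                                                            
                                                                   
$ █                                                                
                                                                   
                                                                   
                                                                   
                                                                   
                                                                   


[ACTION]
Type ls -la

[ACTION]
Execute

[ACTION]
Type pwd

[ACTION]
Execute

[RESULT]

key0 = value38                                                     
key1 = value95                                                     
key2 = value70                                                     
key3 = value74                                                     
key4 = value90                                                     
key5 = value18                                                     
key6 = value46                                                     
$ ls -la                                                           
-rw-r--r--  1 user group    42181 Mar  9 10:30 setup.py            
-rw-r--r--  1 user group    26355 May  9 10:25 main.py             
-rw-r--r--  1 user group    43052 May 11 10:32 Makefile            
drwxr-xr-x  1 user group    10723 Mar 10 10:07 tests/              
-rw-r--r--  1 user group    13960 May  7 10:05 README.md           
-rw-r--r--  1 user group    33028 Apr 27 10:29 config.yaml         
$ python -c "print(42)"                                            
42                                                                 
$ cd ..                                                            
                                                                   
$ ls -la                                                           
drwxr-xr-x  1 user group    25557 Jan  5 10:41 docs/               
-rw-r--r--  1 user group    45226 Apr 27 10:09 main.py             
-rw-r--r--  1 user group    14660 May 10 10:22 README.md           
$ pwd                                                              
/home                                                              
$ █                                                                


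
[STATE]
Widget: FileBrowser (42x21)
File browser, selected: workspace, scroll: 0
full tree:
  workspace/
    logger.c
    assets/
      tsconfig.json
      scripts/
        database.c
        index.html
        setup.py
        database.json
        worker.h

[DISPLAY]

> [-] workspace/                          
    logger.c                              
    [+] assets/                           
                                          
                                          
                                          
                                          
                                          
                                          
                                          
                                          
                                          
                                          
                                          
                                          
                                          
                                          
                                          
                                          
                                          
                                          


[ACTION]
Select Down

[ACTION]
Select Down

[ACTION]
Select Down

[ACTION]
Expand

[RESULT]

  [-] workspace/                          
    logger.c                              
  > [-] assets/                           
      tsconfig.json                       
      [+] scripts/                        
                                          
                                          
                                          
                                          
                                          
                                          
                                          
                                          
                                          
                                          
                                          
                                          
                                          
                                          
                                          
                                          


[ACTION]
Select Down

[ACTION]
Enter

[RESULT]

  [-] workspace/                          
    logger.c                              
    [-] assets/                           
    > tsconfig.json                       
      [+] scripts/                        
                                          
                                          
                                          
                                          
                                          
                                          
                                          
                                          
                                          
                                          
                                          
                                          
                                          
                                          
                                          
                                          


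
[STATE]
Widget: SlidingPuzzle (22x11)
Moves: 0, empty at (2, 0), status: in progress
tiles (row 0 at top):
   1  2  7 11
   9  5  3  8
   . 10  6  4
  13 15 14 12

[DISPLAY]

┌────┬────┬────┬────┐ 
│  1 │  2 │  7 │ 11 │ 
├────┼────┼────┼────┤ 
│  9 │  5 │  3 │  8 │ 
├────┼────┼────┼────┤ 
│    │ 10 │  6 │  4 │ 
├────┼────┼────┼────┤ 
│ 13 │ 15 │ 14 │ 12 │ 
└────┴────┴────┴────┘ 
Moves: 0              
                      


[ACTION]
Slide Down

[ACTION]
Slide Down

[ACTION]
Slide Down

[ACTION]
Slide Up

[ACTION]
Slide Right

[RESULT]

┌────┬────┬────┬────┐ 
│  1 │  2 │  7 │ 11 │ 
├────┼────┼────┼────┤ 
│    │  5 │  3 │  8 │ 
├────┼────┼────┼────┤ 
│  9 │ 10 │  6 │  4 │ 
├────┼────┼────┼────┤ 
│ 13 │ 15 │ 14 │ 12 │ 
└────┴────┴────┴────┘ 
Moves: 3              
                      


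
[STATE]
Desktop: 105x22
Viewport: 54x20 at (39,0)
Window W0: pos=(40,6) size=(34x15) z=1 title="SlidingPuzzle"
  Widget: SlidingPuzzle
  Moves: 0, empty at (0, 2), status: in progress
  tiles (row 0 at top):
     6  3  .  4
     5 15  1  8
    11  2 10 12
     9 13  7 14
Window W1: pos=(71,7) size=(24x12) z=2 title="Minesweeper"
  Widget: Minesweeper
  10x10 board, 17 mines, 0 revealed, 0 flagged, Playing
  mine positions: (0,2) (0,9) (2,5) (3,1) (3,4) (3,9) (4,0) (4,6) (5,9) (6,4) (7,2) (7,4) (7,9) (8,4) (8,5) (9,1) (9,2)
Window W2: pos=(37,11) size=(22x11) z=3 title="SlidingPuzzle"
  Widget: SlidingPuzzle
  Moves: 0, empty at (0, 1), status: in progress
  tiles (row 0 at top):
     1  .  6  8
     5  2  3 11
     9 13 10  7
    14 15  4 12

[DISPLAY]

                                                      
                                                      
                                                      
                                                      
                                                      
                                                      
 ┏━━━━━━━━━━━━━━━━━━━━━━━━━━━━━━━━┓                   
 ┃ SlidingPuzzle                ┏━━━━━━━━━━━━━━━━━━━━━
 ┠──────────────────────────────┃ Minesweeper         
 ┃┌────┬────┬────┬────┐         ┠─────────────────────
 ┃│  6 │  3 │    │  4 │         ┃■■■■■■■■■■           
━━━━━━━━━━━━━━━━━━━┓──┤         ┃■■■■■■■■■■           
SlidingPuzzle      ┃8 │         ┃■■■■■■■■■■           
───────────────────┨──┤         ┃■■■■■■■■■■           
────┬────┬────┬────┃2 │         ┃■■■■■■■■■■           
  1 │    │  6 │  8 ┃──┤         ┃■■■■■■■■■■           
────┼────┼────┼────┃4 │         ┃■■■■■■■■■■           
  5 │  2 │  3 │ 11 ┃──┘         ┃■■■■■■■■■■           
────┼────┼────┼────┃            ┗━━━━━━━━━━━━━━━━━━━━━
  9 │ 13 │ 10 │  7 ┃              ┃                   


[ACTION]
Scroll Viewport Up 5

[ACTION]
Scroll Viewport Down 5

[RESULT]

                                                      
                                                      
                                                      
                                                      
 ┏━━━━━━━━━━━━━━━━━━━━━━━━━━━━━━━━┓                   
 ┃ SlidingPuzzle                ┏━━━━━━━━━━━━━━━━━━━━━
 ┠──────────────────────────────┃ Minesweeper         
 ┃┌────┬────┬────┬────┐         ┠─────────────────────
 ┃│  6 │  3 │    │  4 │         ┃■■■■■■■■■■           
━━━━━━━━━━━━━━━━━━━┓──┤         ┃■■■■■■■■■■           
SlidingPuzzle      ┃8 │         ┃■■■■■■■■■■           
───────────────────┨──┤         ┃■■■■■■■■■■           
────┬────┬────┬────┃2 │         ┃■■■■■■■■■■           
  1 │    │  6 │  8 ┃──┤         ┃■■■■■■■■■■           
────┼────┼────┼────┃4 │         ┃■■■■■■■■■■           
  5 │  2 │  3 │ 11 ┃──┘         ┃■■■■■■■■■■           
────┼────┼────┼────┃            ┗━━━━━━━━━━━━━━━━━━━━━
  9 │ 13 │ 10 │  7 ┃              ┃                   
────┼────┼────┼────┃━━━━━━━━━━━━━━┛                   
━━━━━━━━━━━━━━━━━━━┛                                  


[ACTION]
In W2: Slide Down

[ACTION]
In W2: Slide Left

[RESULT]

                                                      
                                                      
                                                      
                                                      
 ┏━━━━━━━━━━━━━━━━━━━━━━━━━━━━━━━━┓                   
 ┃ SlidingPuzzle                ┏━━━━━━━━━━━━━━━━━━━━━
 ┠──────────────────────────────┃ Minesweeper         
 ┃┌────┬────┬────┬────┐         ┠─────────────────────
 ┃│  6 │  3 │    │  4 │         ┃■■■■■■■■■■           
━━━━━━━━━━━━━━━━━━━┓──┤         ┃■■■■■■■■■■           
SlidingPuzzle      ┃8 │         ┃■■■■■■■■■■           
───────────────────┨──┤         ┃■■■■■■■■■■           
────┬────┬────┬────┃2 │         ┃■■■■■■■■■■           
  1 │  6 │    │  8 ┃──┤         ┃■■■■■■■■■■           
────┼────┼────┼────┃4 │         ┃■■■■■■■■■■           
  5 │  2 │  3 │ 11 ┃──┘         ┃■■■■■■■■■■           
────┼────┼────┼────┃            ┗━━━━━━━━━━━━━━━━━━━━━
  9 │ 13 │ 10 │  7 ┃              ┃                   
────┼────┼────┼────┃━━━━━━━━━━━━━━┛                   
━━━━━━━━━━━━━━━━━━━┛                                  


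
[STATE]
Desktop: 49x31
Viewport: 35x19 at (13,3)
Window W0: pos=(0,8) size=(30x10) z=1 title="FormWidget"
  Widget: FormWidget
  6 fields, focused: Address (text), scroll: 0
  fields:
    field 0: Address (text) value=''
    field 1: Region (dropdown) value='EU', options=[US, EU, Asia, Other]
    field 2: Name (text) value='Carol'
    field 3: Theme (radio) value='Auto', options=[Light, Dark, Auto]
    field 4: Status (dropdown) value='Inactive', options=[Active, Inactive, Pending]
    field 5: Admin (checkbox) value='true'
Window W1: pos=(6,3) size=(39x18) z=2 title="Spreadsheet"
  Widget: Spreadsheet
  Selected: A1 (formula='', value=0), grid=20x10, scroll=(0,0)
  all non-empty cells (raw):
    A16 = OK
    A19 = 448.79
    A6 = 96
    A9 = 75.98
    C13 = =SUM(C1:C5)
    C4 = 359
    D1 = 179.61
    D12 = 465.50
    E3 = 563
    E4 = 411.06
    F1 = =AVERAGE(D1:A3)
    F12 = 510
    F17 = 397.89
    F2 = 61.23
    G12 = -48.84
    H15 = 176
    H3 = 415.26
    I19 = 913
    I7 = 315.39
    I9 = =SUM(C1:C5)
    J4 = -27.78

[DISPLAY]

━━━━━━━━━━━━━━━━━━━━━━━━━━━━━━━┓   
dsheet                         ┃   
───────────────────────────────┨   
                               ┃   
 A       B       C       D     ┃   
-------------------------------┃   
   [0]       0       0  179.61 ┃   
     0       0       0       0 ┃   
     0       0       0       0 ┃   
     0       0     359       0 ┃   
     0       0       0       0 ┃   
    96       0       0       0 ┃   
     0       0       0       0 ┃   
     0       0       0       0 ┃   
 75.98       0       0       0 ┃   
     0       0       0       0 ┃   
     0       0       0       0 ┃   
━━━━━━━━━━━━━━━━━━━━━━━━━━━━━━━┛   
                                   


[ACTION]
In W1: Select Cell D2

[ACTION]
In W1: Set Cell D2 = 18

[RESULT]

━━━━━━━━━━━━━━━━━━━━━━━━━━━━━━━┓   
dsheet                         ┃   
───────────────────────────────┨   
                               ┃   
 A       B       C       D     ┃   
-------------------------------┃   
     0       0       0  179.61 ┃   
     0       0       0    [18] ┃   
     0       0       0       0 ┃   
     0       0     359       0 ┃   
     0       0       0       0 ┃   
    96       0       0       0 ┃   
     0       0       0       0 ┃   
     0       0       0       0 ┃   
 75.98       0       0       0 ┃   
     0       0       0       0 ┃   
     0       0       0       0 ┃   
━━━━━━━━━━━━━━━━━━━━━━━━━━━━━━━┛   
                                   


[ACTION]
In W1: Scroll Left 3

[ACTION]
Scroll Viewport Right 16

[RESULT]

━━━━━━━━━━━━━━━━━━━━━━━━━━━━━━┓    
sheet                         ┃    
──────────────────────────────┨    
                              ┃    
A       B       C       D     ┃    
------------------------------┃    
    0       0       0  179.61 ┃    
    0       0       0    [18] ┃    
    0       0       0       0 ┃    
    0       0     359       0 ┃    
    0       0       0       0 ┃    
   96       0       0       0 ┃    
    0       0       0       0 ┃    
    0       0       0       0 ┃    
75.98       0       0       0 ┃    
    0       0       0       0 ┃    
    0       0       0       0 ┃    
━━━━━━━━━━━━━━━━━━━━━━━━━━━━━━┛    
                                   


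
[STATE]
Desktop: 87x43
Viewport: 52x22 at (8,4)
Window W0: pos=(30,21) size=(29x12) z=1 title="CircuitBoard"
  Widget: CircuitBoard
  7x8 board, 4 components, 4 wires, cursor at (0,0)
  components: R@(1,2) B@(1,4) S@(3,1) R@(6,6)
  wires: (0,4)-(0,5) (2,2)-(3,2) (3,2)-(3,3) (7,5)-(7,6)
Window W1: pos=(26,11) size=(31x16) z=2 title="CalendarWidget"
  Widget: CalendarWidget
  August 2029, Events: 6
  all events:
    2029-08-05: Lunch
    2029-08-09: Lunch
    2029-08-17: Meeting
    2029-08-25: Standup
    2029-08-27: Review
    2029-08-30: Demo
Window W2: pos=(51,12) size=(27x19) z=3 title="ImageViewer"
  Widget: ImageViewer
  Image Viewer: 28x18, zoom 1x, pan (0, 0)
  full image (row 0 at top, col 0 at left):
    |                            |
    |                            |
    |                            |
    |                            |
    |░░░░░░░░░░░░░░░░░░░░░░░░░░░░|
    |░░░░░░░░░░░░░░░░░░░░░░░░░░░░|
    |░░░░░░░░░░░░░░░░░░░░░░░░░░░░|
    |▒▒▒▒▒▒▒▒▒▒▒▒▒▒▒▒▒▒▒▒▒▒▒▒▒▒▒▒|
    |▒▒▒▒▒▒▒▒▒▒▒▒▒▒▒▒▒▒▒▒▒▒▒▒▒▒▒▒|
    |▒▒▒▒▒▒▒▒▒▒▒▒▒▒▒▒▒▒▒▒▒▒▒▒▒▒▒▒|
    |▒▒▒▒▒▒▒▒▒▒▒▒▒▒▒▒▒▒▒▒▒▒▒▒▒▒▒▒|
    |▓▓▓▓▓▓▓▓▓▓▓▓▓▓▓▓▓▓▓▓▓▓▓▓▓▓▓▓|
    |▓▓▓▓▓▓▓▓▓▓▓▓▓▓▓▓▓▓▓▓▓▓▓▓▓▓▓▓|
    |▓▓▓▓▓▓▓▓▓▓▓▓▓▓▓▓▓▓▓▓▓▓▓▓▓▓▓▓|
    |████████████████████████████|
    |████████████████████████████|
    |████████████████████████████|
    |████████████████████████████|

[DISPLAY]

                                                    
                                                    
                                                    
                                                    
                                                    
                                                    
                                                    
                  ┏━━━━━━━━━━━━━━━━━━━━━━━━━━━━━┓   
                  ┃ CalendarWidget         ┏━━━━━━━━
                  ┠────────────────────────┃ ImageVi
                  ┃         August 2029    ┠────────
                  ┃Mo Tu We Th Fr Sa Su    ┃        
                  ┃       1  2  3  4  5*   ┃        
                  ┃ 6  7  8  9* 10 11 12   ┃        
                  ┃13 14 15 16 17* 18 19   ┃        
                  ┃20 21 22 23 24 25* 26   ┃░░░░░░░░
                  ┃27* 28 29 30* 31        ┃░░░░░░░░
                  ┃                        ┃░░░░░░░░
                  ┃                        ┃▒▒▒▒▒▒▒▒
                  ┃                        ┃▒▒▒▒▒▒▒▒
                  ┃                        ┃▒▒▒▒▒▒▒▒
                  ┃                        ┃▒▒▒▒▒▒▒▒


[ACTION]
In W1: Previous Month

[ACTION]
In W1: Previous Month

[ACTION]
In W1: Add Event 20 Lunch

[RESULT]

                                                    
                                                    
                                                    
                                                    
                                                    
                                                    
                                                    
                  ┏━━━━━━━━━━━━━━━━━━━━━━━━━━━━━┓   
                  ┃ CalendarWidget         ┏━━━━━━━━
                  ┠────────────────────────┃ ImageVi
                  ┃          June 2029     ┠────────
                  ┃Mo Tu We Th Fr Sa Su    ┃        
                  ┃             1  2  3    ┃        
                  ┃ 4  5  6  7  8  9 10    ┃        
                  ┃11 12 13 14 15 16 17    ┃        
                  ┃18 19 20* 21 22 23 24   ┃░░░░░░░░
                  ┃25 26 27 28 29 30       ┃░░░░░░░░
                  ┃                        ┃░░░░░░░░
                  ┃                        ┃▒▒▒▒▒▒▒▒
                  ┃                        ┃▒▒▒▒▒▒▒▒
                  ┃                        ┃▒▒▒▒▒▒▒▒
                  ┃                        ┃▒▒▒▒▒▒▒▒


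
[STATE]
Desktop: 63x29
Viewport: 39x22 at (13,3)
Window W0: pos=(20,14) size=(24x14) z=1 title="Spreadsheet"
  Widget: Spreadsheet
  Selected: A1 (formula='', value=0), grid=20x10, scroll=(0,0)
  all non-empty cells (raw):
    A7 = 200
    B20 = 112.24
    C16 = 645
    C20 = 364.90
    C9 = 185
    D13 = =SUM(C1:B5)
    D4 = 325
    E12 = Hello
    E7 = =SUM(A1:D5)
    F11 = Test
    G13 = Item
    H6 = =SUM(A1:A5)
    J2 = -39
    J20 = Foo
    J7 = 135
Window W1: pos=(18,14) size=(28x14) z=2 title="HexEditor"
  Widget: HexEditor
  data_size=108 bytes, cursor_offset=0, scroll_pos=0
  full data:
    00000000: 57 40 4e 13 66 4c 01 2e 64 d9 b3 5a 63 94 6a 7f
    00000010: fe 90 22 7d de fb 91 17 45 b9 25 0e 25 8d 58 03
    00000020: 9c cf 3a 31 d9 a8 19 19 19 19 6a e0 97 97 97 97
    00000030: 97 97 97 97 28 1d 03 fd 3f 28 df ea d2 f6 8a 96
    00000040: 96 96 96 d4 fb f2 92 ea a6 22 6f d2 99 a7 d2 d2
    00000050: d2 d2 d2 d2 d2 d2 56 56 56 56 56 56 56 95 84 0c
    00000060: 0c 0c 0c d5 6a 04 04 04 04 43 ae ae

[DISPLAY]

                                       
                                       
                                       
                                       
                                       
                                       
                                       
                                       
                                       
                                       
                                       
     ┏━━━━━━━━━━━━━━━━━━━━━━━━━━┓      
     ┃ HexEditor                ┃      
     ┠──────────────────────────┨      
     ┃00000000  57 40 4e 13 66 4┃      
     ┃00000010  fe 90 22 7d de f┃      
     ┃00000020  9c cf 3a 31 d9 a┃      
     ┃00000030  97 97 97 97 28 1┃      
     ┃00000040  96 96 96 d4 fb f┃      
     ┃00000050  d2 d2 d2 d2 d2 d┃      
     ┃00000060  0c 0c 0c d5 6a 0┃      
     ┃                          ┃      


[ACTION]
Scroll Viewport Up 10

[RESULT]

                                       
                                       
                                       
                                       
                                       
                                       
                                       
                                       
                                       
                                       
                                       
                                       
                                       
                                       
     ┏━━━━━━━━━━━━━━━━━━━━━━━━━━┓      
     ┃ HexEditor                ┃      
     ┠──────────────────────────┨      
     ┃00000000  57 40 4e 13 66 4┃      
     ┃00000010  fe 90 22 7d de f┃      
     ┃00000020  9c cf 3a 31 d9 a┃      
     ┃00000030  97 97 97 97 28 1┃      
     ┃00000040  96 96 96 d4 fb f┃      


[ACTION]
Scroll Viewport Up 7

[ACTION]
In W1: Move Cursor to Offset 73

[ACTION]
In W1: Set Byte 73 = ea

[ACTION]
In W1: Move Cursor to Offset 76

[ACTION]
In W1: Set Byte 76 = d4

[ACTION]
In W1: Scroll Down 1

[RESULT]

                                       
                                       
                                       
                                       
                                       
                                       
                                       
                                       
                                       
                                       
                                       
                                       
                                       
                                       
     ┏━━━━━━━━━━━━━━━━━━━━━━━━━━┓      
     ┃ HexEditor                ┃      
     ┠──────────────────────────┨      
     ┃00000010  fe 90 22 7d de f┃      
     ┃00000020  9c cf 3a 31 d9 a┃      
     ┃00000030  97 97 97 97 28 1┃      
     ┃00000040  96 96 96 d4 fb f┃      
     ┃00000050  d2 d2 d2 d2 d2 d┃      


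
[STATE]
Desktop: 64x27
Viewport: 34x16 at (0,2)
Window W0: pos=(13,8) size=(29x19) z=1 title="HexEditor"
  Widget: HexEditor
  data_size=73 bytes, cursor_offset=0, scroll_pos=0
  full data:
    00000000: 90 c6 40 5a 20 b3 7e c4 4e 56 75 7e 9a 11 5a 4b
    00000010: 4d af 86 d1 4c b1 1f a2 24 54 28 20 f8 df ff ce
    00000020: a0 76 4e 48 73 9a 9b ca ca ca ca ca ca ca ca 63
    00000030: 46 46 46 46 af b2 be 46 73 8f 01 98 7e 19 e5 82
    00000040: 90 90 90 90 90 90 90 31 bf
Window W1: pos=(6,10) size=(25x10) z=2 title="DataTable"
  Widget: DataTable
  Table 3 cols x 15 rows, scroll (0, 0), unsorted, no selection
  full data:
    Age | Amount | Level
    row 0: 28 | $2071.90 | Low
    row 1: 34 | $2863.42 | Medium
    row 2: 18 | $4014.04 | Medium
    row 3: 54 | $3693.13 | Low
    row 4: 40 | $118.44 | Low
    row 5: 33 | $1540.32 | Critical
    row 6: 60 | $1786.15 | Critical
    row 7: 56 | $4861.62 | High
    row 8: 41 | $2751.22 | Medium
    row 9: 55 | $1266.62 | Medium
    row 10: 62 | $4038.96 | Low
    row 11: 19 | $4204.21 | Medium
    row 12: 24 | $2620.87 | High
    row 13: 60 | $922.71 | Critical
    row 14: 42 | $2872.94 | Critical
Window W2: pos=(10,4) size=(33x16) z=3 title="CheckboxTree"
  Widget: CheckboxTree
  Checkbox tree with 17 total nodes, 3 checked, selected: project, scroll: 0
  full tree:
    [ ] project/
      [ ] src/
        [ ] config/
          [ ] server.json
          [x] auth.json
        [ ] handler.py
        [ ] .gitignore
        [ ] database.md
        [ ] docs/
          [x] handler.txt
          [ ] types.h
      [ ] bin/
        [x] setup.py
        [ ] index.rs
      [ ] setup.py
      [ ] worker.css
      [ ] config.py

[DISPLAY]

                                  
                                  
          ┏━━━━━━━━━━━━━━━━━━━━━━━
          ┃ CheckboxTree          
          ┠───────────────────────
          ┃>[-] project/          
          ┃   [-] src/            
          ┃     [-] config/       
      ┏━━━┃       [ ] server.json 
      ┃ Da┃       [x] auth.json   
      ┠───┃     [ ] handler.py    
      ┃Age┃     [ ] .gitignore    
      ┃───┃     [ ] database.md   
      ┃28 ┃     [-] docs/         
      ┃34 ┃       [x] handler.txt 
      ┃18 ┃       [ ] types.h     


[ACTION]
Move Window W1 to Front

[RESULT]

                                  
                                  
          ┏━━━━━━━━━━━━━━━━━━━━━━━
          ┃ CheckboxTree          
          ┠───────────────────────
          ┃>[-] project/          
          ┃   [-] src/            
          ┃     [-] config/       
      ┏━━━━━━━━━━━━━━━━━━━━━━━┓on 
      ┃ DataTable             ┃   
      ┠───────────────────────┨   
      ┃Age│Amount  │Level     ┃   
      ┃───┼────────┼────────  ┃   
      ┃28 │$2071.90│Low       ┃   
      ┃34 │$2863.42│Medium    ┃xt 
      ┃18 │$4014.04│Medium    ┃   


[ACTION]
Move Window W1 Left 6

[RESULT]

                                  
                                  
          ┏━━━━━━━━━━━━━━━━━━━━━━━
          ┃ CheckboxTree          
          ┠───────────────────────
          ┃>[-] project/          
          ┃   [-] src/            
          ┃     [-] config/       
┏━━━━━━━━━━━━━━━━━━━━━━━┓ver.json 
┃ DataTable             ┃h.json   
┠───────────────────────┨er.py    
┃Age│Amount  │Level     ┃gnore    
┃───┼────────┼────────  ┃ase.md   
┃28 │$2071.90│Low       ┃         
┃34 │$2863.42│Medium    ┃dler.txt 
┃18 │$4014.04│Medium    ┃es.h     


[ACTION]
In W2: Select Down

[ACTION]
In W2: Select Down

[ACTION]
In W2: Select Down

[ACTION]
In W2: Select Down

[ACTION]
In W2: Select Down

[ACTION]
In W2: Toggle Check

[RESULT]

                                  
                                  
          ┏━━━━━━━━━━━━━━━━━━━━━━━
          ┃ CheckboxTree          
          ┠───────────────────────
          ┃ [-] project/          
          ┃   [-] src/            
          ┃     [-] config/       
┏━━━━━━━━━━━━━━━━━━━━━━━┓ver.json 
┃ DataTable             ┃h.json   
┠───────────────────────┨er.py    
┃Age│Amount  │Level     ┃gnore    
┃───┼────────┼────────  ┃ase.md   
┃28 │$2071.90│Low       ┃         
┃34 │$2863.42│Medium    ┃dler.txt 
┃18 │$4014.04│Medium    ┃es.h     


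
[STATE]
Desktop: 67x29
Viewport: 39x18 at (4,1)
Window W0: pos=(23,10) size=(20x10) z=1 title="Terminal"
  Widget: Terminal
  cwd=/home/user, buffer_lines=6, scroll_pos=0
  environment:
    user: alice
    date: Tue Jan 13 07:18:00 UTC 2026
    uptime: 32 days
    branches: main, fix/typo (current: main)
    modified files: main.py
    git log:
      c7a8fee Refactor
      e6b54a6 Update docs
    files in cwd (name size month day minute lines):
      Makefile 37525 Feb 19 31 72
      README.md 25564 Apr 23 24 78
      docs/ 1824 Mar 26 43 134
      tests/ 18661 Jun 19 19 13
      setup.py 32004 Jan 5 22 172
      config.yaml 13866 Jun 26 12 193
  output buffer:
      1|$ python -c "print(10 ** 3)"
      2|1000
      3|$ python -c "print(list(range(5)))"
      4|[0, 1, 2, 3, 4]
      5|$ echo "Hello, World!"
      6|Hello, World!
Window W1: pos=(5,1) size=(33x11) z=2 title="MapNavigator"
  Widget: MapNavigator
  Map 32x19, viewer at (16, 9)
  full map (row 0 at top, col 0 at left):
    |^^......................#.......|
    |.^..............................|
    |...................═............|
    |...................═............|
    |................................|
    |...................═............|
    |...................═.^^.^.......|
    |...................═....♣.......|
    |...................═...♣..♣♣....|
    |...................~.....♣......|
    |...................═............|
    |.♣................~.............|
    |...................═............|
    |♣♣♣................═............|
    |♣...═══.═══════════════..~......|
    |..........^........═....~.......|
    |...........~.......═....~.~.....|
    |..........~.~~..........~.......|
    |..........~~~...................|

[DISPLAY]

 ┏━━━━━━━━━━━━━━━━━━━━━━━━━━━━━━━┓     
 ┃ MapNavigator                  ┃     
 ┠───────────────────────────────┨     
 ┃..................═.^^.^.......┃     
 ┃..................═....♣.......┃     
 ┃..................═...♣..♣♣....┃     
 ┃...............@..~.....♣......┃     
 ┃..................═............┃     
 ┃♣................~.............┃     
 ┃..................═............┃━━━━┓
 ┗━━━━━━━━━━━━━━━━━━━━━━━━━━━━━━━┛    ┃
                   ┠──────────────────┨
                   ┃$ python -c "print┃
                   ┃1000              ┃
                   ┃$ python -c "print┃
                   ┃[0, 1, 2, 3, 4]   ┃
                   ┃$ echo "Hello, Wor┃
                   ┃Hello, World!     ┃


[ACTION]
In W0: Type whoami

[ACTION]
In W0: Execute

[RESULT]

 ┏━━━━━━━━━━━━━━━━━━━━━━━━━━━━━━━┓     
 ┃ MapNavigator                  ┃     
 ┠───────────────────────────────┨     
 ┃..................═.^^.^.......┃     
 ┃..................═....♣.......┃     
 ┃..................═...♣..♣♣....┃     
 ┃...............@..~.....♣......┃     
 ┃..................═............┃     
 ┃♣................~.............┃     
 ┃..................═............┃━━━━┓
 ┗━━━━━━━━━━━━━━━━━━━━━━━━━━━━━━━┛    ┃
                   ┠──────────────────┨
                   ┃[0, 1, 2, 3, 4]   ┃
                   ┃$ echo "Hello, Wor┃
                   ┃Hello, World!     ┃
                   ┃$ whoami          ┃
                   ┃alice             ┃
                   ┃$ █               ┃


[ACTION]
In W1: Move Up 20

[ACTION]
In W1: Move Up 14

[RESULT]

 ┏━━━━━━━━━━━━━━━━━━━━━━━━━━━━━━━┓     
 ┃ MapNavigator                  ┃     
 ┠───────────────────────────────┨     
 ┃                               ┃     
 ┃                               ┃     
 ┃                               ┃     
 ┃^..............@.......#.......┃     
 ┃^..............................┃     
 ┃..................═............┃     
 ┃..................═............┃━━━━┓
 ┗━━━━━━━━━━━━━━━━━━━━━━━━━━━━━━━┛    ┃
                   ┠──────────────────┨
                   ┃[0, 1, 2, 3, 4]   ┃
                   ┃$ echo "Hello, Wor┃
                   ┃Hello, World!     ┃
                   ┃$ whoami          ┃
                   ┃alice             ┃
                   ┃$ █               ┃
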